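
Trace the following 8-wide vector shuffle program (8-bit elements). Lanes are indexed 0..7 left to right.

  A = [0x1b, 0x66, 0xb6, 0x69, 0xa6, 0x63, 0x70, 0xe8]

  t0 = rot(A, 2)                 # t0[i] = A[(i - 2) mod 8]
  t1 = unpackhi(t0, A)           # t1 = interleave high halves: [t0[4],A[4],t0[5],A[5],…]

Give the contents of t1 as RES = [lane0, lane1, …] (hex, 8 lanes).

RES = [ 0xb6  0xa6  0x69  0x63  0xa6  0x70  0x63  0xe8 ]

→ t0 |70|e8|1b|66|b6|69|a6|63|
→ t1 |b6|a6|69|63|a6|70|63|e8|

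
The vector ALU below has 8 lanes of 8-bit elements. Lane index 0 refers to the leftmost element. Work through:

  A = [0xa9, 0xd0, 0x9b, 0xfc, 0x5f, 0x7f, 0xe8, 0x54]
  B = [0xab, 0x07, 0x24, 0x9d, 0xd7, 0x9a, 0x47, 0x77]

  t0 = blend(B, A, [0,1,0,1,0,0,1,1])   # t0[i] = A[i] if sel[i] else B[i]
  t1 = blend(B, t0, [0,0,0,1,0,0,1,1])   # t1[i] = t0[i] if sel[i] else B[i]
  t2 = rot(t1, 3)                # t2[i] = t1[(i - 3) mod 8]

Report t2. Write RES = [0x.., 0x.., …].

RES = [ 0x9a  0xe8  0x54  0xab  0x07  0x24  0xfc  0xd7 ]

→ t0 |ab|d0|24|fc|d7|9a|e8|54|
→ t1 |ab|07|24|fc|d7|9a|e8|54|
→ t2 |9a|e8|54|ab|07|24|fc|d7|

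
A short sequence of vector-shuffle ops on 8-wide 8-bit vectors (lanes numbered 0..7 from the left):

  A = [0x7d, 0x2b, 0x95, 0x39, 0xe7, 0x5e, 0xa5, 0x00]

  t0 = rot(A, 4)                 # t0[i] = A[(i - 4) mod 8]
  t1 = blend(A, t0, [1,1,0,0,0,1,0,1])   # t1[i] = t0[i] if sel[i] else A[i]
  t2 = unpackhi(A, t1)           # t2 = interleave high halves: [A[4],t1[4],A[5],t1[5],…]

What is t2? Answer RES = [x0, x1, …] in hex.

RES = [0xe7, 0xe7, 0x5e, 0x2b, 0xa5, 0xa5, 0x00, 0x39]

→ t0 |e7|5e|a5|00|7d|2b|95|39|
→ t1 |e7|5e|95|39|e7|2b|a5|39|
→ t2 |e7|e7|5e|2b|a5|a5|00|39|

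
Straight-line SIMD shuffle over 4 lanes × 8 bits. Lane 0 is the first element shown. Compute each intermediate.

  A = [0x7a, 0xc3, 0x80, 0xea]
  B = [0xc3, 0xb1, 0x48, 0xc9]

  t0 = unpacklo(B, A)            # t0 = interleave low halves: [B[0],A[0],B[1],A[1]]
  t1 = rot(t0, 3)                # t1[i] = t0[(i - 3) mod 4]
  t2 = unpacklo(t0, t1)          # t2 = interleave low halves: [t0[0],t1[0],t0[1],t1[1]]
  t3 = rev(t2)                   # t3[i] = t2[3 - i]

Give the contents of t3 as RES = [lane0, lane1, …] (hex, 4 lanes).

RES = [0xb1, 0x7a, 0x7a, 0xc3]

t0 = [0xc3, 0x7a, 0xb1, 0xc3]
t1 = [0x7a, 0xb1, 0xc3, 0xc3]
t2 = [0xc3, 0x7a, 0x7a, 0xb1]
t3 = [0xb1, 0x7a, 0x7a, 0xc3]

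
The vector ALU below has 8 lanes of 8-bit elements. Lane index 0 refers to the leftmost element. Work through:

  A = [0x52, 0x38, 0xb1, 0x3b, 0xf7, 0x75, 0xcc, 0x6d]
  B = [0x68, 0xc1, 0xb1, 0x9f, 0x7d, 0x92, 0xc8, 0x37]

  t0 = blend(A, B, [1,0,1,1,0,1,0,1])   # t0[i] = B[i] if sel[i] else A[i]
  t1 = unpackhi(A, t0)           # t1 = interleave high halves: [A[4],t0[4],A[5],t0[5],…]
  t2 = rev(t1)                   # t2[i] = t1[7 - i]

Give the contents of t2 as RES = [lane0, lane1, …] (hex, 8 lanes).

  t0: 68 38 b1 9f f7 92 cc 37
  t1: f7 f7 75 92 cc cc 6d 37
  t2: 37 6d cc cc 92 75 f7 f7

RES = [0x37, 0x6d, 0xcc, 0xcc, 0x92, 0x75, 0xf7, 0xf7]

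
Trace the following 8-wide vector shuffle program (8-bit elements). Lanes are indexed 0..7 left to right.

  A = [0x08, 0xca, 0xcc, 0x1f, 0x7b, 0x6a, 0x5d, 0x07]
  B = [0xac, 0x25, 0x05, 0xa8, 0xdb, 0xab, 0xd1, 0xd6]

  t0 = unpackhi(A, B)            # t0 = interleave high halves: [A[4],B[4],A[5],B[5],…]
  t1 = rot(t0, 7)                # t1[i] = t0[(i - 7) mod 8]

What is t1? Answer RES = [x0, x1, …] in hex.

RES = [ 0xdb  0x6a  0xab  0x5d  0xd1  0x07  0xd6  0x7b ]

→ t0 |7b|db|6a|ab|5d|d1|07|d6|
→ t1 |db|6a|ab|5d|d1|07|d6|7b|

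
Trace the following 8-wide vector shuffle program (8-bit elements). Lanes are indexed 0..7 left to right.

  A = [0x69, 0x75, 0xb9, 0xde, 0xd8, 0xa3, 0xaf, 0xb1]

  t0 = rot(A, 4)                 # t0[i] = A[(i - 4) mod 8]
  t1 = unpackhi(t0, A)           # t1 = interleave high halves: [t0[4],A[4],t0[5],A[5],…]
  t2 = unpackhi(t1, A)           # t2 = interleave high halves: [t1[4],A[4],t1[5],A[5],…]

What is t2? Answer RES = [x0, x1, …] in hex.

RES = [0xb9, 0xd8, 0xaf, 0xa3, 0xde, 0xaf, 0xb1, 0xb1]

  t0: d8 a3 af b1 69 75 b9 de
  t1: 69 d8 75 a3 b9 af de b1
  t2: b9 d8 af a3 de af b1 b1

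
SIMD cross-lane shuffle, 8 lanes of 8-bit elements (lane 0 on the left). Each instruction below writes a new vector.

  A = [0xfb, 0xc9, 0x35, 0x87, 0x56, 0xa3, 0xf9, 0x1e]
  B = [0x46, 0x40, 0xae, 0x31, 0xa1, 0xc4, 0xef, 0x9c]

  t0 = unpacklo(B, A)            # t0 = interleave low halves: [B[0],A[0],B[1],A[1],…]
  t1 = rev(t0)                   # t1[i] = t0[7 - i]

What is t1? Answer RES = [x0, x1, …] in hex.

t0 = [0x46, 0xfb, 0x40, 0xc9, 0xae, 0x35, 0x31, 0x87]
t1 = [0x87, 0x31, 0x35, 0xae, 0xc9, 0x40, 0xfb, 0x46]

RES = [ 0x87  0x31  0x35  0xae  0xc9  0x40  0xfb  0x46 ]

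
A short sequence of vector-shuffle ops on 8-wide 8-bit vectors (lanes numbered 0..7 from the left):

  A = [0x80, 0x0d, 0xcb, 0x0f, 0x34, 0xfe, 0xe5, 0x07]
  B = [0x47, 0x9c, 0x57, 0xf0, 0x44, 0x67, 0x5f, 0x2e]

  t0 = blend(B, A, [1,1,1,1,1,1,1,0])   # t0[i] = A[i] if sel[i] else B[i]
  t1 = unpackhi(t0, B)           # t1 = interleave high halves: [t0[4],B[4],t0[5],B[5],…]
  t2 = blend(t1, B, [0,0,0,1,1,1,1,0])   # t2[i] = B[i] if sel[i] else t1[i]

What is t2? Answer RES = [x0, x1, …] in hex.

  t0: 80 0d cb 0f 34 fe e5 2e
  t1: 34 44 fe 67 e5 5f 2e 2e
  t2: 34 44 fe f0 44 67 5f 2e

RES = [0x34, 0x44, 0xfe, 0xf0, 0x44, 0x67, 0x5f, 0x2e]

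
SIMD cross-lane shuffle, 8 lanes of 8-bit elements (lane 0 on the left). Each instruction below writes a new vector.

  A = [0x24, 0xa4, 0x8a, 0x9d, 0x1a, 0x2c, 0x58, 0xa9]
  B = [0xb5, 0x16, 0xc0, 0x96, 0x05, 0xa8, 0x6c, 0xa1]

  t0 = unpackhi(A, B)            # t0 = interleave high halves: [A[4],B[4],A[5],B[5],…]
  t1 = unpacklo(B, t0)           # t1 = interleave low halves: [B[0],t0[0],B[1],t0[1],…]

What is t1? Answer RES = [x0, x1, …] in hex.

RES = [ 0xb5  0x1a  0x16  0x05  0xc0  0x2c  0x96  0xa8 ]

  t0: 1a 05 2c a8 58 6c a9 a1
  t1: b5 1a 16 05 c0 2c 96 a8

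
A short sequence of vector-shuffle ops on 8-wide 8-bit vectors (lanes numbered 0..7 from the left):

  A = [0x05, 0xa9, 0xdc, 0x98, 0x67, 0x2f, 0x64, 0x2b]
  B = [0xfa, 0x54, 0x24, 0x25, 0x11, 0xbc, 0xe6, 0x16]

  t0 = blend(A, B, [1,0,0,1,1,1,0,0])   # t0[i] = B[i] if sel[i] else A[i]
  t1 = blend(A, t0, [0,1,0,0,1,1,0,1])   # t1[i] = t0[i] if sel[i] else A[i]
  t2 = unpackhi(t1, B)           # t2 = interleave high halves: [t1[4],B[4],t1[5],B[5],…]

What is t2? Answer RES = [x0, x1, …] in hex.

t0 = [0xfa, 0xa9, 0xdc, 0x25, 0x11, 0xbc, 0x64, 0x2b]
t1 = [0x05, 0xa9, 0xdc, 0x98, 0x11, 0xbc, 0x64, 0x2b]
t2 = [0x11, 0x11, 0xbc, 0xbc, 0x64, 0xe6, 0x2b, 0x16]

RES = [0x11, 0x11, 0xbc, 0xbc, 0x64, 0xe6, 0x2b, 0x16]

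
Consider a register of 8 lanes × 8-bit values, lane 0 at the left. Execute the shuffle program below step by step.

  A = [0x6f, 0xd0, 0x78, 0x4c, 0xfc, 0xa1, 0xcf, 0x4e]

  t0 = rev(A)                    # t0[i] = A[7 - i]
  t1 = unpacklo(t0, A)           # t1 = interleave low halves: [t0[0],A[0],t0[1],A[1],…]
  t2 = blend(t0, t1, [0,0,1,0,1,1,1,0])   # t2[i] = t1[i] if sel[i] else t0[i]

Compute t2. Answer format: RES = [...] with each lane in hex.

t0 = [0x4e, 0xcf, 0xa1, 0xfc, 0x4c, 0x78, 0xd0, 0x6f]
t1 = [0x4e, 0x6f, 0xcf, 0xd0, 0xa1, 0x78, 0xfc, 0x4c]
t2 = [0x4e, 0xcf, 0xcf, 0xfc, 0xa1, 0x78, 0xfc, 0x6f]

RES = [0x4e, 0xcf, 0xcf, 0xfc, 0xa1, 0x78, 0xfc, 0x6f]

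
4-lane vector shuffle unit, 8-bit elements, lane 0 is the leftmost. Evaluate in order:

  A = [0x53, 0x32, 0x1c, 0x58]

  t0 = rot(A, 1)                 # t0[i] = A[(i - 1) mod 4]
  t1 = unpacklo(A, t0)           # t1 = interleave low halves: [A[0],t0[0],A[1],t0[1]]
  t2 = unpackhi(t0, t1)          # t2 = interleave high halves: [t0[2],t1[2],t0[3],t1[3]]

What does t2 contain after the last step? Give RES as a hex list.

RES = [ 0x32  0x32  0x1c  0x53 ]

  t0: 58 53 32 1c
  t1: 53 58 32 53
  t2: 32 32 1c 53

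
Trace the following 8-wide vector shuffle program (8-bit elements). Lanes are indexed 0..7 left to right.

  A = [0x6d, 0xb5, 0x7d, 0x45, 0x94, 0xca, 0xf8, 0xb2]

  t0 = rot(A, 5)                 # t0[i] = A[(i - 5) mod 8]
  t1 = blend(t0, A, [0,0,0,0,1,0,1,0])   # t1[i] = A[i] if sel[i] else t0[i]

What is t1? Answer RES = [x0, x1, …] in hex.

RES = [0x45, 0x94, 0xca, 0xf8, 0x94, 0x6d, 0xf8, 0x7d]

→ t0 |45|94|ca|f8|b2|6d|b5|7d|
→ t1 |45|94|ca|f8|94|6d|f8|7d|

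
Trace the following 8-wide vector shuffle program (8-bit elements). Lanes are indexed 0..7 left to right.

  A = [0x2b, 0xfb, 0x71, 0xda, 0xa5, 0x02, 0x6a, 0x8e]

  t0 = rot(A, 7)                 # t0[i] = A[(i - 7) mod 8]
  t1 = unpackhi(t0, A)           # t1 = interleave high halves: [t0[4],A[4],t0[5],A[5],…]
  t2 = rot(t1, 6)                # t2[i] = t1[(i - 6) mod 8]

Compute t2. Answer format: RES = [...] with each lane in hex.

t0 = [0xfb, 0x71, 0xda, 0xa5, 0x02, 0x6a, 0x8e, 0x2b]
t1 = [0x02, 0xa5, 0x6a, 0x02, 0x8e, 0x6a, 0x2b, 0x8e]
t2 = [0x6a, 0x02, 0x8e, 0x6a, 0x2b, 0x8e, 0x02, 0xa5]

RES = [ 0x6a  0x02  0x8e  0x6a  0x2b  0x8e  0x02  0xa5 ]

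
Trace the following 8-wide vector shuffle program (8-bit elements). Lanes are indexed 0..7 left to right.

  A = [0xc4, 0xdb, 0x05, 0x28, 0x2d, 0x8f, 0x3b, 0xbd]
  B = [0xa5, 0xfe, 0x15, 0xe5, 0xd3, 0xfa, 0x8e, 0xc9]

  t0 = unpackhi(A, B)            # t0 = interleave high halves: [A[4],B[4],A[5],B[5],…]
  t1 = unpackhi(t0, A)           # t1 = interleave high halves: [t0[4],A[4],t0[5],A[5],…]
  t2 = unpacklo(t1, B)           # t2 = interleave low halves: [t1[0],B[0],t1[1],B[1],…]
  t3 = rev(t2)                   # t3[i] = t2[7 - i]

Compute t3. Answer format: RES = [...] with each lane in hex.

RES = [0xe5, 0x8f, 0x15, 0x8e, 0xfe, 0x2d, 0xa5, 0x3b]

  t0: 2d d3 8f fa 3b 8e bd c9
  t1: 3b 2d 8e 8f bd 3b c9 bd
  t2: 3b a5 2d fe 8e 15 8f e5
  t3: e5 8f 15 8e fe 2d a5 3b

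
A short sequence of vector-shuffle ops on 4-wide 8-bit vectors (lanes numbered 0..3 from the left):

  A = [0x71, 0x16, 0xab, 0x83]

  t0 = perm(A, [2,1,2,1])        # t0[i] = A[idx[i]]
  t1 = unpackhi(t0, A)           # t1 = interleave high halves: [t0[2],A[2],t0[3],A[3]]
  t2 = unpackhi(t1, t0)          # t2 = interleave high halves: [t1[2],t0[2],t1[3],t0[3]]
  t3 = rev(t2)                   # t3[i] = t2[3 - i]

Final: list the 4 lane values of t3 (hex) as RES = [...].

→ t0 |ab|16|ab|16|
→ t1 |ab|ab|16|83|
→ t2 |16|ab|83|16|
→ t3 |16|83|ab|16|

RES = [0x16, 0x83, 0xab, 0x16]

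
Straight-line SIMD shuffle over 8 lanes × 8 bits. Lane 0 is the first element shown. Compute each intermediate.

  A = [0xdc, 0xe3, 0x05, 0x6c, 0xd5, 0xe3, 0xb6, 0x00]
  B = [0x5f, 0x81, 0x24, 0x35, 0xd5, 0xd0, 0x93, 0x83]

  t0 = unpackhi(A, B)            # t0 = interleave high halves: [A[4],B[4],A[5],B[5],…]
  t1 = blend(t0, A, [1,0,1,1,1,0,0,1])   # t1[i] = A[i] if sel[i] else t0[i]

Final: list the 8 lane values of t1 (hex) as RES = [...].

RES = [0xdc, 0xd5, 0x05, 0x6c, 0xd5, 0x93, 0x00, 0x00]

  t0: d5 d5 e3 d0 b6 93 00 83
  t1: dc d5 05 6c d5 93 00 00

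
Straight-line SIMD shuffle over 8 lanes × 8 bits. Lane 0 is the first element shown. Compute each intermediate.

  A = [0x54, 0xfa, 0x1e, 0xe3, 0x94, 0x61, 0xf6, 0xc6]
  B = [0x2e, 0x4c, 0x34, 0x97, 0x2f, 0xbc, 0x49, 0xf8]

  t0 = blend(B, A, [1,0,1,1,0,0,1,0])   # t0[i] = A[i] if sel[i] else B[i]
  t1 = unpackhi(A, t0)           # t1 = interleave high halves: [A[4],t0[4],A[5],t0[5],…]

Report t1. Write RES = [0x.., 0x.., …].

RES = [0x94, 0x2f, 0x61, 0xbc, 0xf6, 0xf6, 0xc6, 0xf8]

→ t0 |54|4c|1e|e3|2f|bc|f6|f8|
→ t1 |94|2f|61|bc|f6|f6|c6|f8|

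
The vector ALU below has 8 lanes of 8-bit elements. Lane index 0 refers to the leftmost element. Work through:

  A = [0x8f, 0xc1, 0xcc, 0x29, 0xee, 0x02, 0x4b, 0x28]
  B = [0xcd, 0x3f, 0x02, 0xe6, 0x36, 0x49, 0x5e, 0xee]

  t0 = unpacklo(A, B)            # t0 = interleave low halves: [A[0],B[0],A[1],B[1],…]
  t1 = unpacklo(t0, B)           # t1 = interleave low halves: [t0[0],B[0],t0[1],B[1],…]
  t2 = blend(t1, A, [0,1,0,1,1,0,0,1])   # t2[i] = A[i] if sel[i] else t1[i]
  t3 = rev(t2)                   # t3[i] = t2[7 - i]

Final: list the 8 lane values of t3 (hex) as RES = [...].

  t0: 8f cd c1 3f cc 02 29 e6
  t1: 8f cd cd 3f c1 02 3f e6
  t2: 8f c1 cd 29 ee 02 3f 28
  t3: 28 3f 02 ee 29 cd c1 8f

RES = [0x28, 0x3f, 0x02, 0xee, 0x29, 0xcd, 0xc1, 0x8f]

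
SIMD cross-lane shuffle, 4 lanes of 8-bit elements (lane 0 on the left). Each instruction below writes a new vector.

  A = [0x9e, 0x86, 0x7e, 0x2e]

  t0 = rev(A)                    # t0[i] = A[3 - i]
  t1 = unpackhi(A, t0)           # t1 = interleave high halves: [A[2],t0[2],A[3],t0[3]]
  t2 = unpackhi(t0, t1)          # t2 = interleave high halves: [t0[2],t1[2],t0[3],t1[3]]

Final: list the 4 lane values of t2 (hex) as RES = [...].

→ t0 |2e|7e|86|9e|
→ t1 |7e|86|2e|9e|
→ t2 |86|2e|9e|9e|

RES = [ 0x86  0x2e  0x9e  0x9e ]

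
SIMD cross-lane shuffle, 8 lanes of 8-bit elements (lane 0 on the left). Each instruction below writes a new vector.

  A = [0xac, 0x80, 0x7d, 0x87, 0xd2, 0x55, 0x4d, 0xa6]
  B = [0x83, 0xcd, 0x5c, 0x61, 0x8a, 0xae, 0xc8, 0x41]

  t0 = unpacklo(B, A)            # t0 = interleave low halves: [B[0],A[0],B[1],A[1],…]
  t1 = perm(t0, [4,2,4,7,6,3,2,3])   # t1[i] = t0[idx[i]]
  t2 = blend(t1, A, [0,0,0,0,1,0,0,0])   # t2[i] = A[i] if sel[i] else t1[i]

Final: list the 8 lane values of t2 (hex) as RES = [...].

  t0: 83 ac cd 80 5c 7d 61 87
  t1: 5c cd 5c 87 61 80 cd 80
  t2: 5c cd 5c 87 d2 80 cd 80

RES = [0x5c, 0xcd, 0x5c, 0x87, 0xd2, 0x80, 0xcd, 0x80]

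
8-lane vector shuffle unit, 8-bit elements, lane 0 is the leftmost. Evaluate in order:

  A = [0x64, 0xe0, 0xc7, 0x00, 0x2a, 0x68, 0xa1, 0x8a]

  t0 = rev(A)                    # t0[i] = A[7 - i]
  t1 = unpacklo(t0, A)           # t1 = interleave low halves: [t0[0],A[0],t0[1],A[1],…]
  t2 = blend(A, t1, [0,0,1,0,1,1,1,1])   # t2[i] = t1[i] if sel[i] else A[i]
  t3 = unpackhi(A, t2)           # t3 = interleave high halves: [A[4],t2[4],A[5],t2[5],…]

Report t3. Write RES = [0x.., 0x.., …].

RES = [0x2a, 0x68, 0x68, 0xc7, 0xa1, 0x2a, 0x8a, 0x00]

→ t0 |8a|a1|68|2a|00|c7|e0|64|
→ t1 |8a|64|a1|e0|68|c7|2a|00|
→ t2 |64|e0|a1|00|68|c7|2a|00|
→ t3 |2a|68|68|c7|a1|2a|8a|00|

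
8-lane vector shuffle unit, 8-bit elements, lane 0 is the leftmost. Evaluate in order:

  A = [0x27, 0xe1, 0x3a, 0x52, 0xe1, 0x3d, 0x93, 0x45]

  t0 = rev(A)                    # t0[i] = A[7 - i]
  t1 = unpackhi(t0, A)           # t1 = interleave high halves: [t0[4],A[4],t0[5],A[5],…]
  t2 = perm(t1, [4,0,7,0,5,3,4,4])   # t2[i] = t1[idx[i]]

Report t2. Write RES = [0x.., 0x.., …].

→ t0 |45|93|3d|e1|52|3a|e1|27|
→ t1 |52|e1|3a|3d|e1|93|27|45|
→ t2 |e1|52|45|52|93|3d|e1|e1|

RES = [0xe1, 0x52, 0x45, 0x52, 0x93, 0x3d, 0xe1, 0xe1]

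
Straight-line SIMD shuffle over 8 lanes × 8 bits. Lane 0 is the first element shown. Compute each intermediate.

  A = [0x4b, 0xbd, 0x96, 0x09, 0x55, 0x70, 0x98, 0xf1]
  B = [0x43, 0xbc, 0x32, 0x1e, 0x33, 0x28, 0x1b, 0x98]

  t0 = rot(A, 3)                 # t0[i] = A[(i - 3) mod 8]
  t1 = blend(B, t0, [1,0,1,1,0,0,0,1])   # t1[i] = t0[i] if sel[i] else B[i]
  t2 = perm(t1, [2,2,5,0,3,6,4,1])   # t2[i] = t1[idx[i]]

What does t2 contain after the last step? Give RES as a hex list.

t0 = [0x70, 0x98, 0xf1, 0x4b, 0xbd, 0x96, 0x09, 0x55]
t1 = [0x70, 0xbc, 0xf1, 0x4b, 0x33, 0x28, 0x1b, 0x55]
t2 = [0xf1, 0xf1, 0x28, 0x70, 0x4b, 0x1b, 0x33, 0xbc]

RES = [0xf1, 0xf1, 0x28, 0x70, 0x4b, 0x1b, 0x33, 0xbc]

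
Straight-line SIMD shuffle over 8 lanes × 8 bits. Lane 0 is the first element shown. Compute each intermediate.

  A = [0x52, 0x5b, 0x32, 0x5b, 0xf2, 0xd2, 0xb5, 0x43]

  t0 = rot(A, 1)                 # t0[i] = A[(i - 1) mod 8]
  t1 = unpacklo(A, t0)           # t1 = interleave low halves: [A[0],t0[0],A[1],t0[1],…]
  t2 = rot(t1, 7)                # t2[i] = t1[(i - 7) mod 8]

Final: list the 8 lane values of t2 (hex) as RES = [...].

RES = [ 0x43  0x5b  0x52  0x32  0x5b  0x5b  0x32  0x52 ]

t0 = [0x43, 0x52, 0x5b, 0x32, 0x5b, 0xf2, 0xd2, 0xb5]
t1 = [0x52, 0x43, 0x5b, 0x52, 0x32, 0x5b, 0x5b, 0x32]
t2 = [0x43, 0x5b, 0x52, 0x32, 0x5b, 0x5b, 0x32, 0x52]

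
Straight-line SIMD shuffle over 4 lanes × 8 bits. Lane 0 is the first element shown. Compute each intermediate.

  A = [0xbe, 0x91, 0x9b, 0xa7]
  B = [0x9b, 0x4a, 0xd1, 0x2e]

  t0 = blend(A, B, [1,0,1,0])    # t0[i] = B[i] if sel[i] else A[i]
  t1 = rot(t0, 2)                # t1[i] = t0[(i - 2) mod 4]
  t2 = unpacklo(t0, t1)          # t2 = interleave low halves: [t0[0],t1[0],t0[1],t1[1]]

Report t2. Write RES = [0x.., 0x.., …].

RES = [ 0x9b  0xd1  0x91  0xa7 ]

→ t0 |9b|91|d1|a7|
→ t1 |d1|a7|9b|91|
→ t2 |9b|d1|91|a7|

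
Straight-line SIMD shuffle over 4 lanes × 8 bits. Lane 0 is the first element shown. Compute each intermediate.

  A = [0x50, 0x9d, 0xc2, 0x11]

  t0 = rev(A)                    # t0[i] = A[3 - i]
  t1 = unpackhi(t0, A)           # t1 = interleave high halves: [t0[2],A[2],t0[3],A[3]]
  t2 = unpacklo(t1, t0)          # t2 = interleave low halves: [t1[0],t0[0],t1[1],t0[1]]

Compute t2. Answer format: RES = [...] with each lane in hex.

RES = [ 0x9d  0x11  0xc2  0xc2 ]

→ t0 |11|c2|9d|50|
→ t1 |9d|c2|50|11|
→ t2 |9d|11|c2|c2|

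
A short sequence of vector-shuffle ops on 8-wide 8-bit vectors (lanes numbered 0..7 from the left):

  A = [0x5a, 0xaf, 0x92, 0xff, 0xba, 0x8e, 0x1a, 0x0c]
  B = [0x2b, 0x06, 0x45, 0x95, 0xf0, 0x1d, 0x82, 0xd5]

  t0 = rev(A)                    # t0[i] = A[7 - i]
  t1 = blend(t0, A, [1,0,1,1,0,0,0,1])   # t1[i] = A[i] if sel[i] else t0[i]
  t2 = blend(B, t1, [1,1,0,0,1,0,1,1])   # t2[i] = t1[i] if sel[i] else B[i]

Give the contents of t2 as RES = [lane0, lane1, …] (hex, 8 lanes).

RES = [ 0x5a  0x1a  0x45  0x95  0xff  0x1d  0xaf  0x0c ]

t0 = [0x0c, 0x1a, 0x8e, 0xba, 0xff, 0x92, 0xaf, 0x5a]
t1 = [0x5a, 0x1a, 0x92, 0xff, 0xff, 0x92, 0xaf, 0x0c]
t2 = [0x5a, 0x1a, 0x45, 0x95, 0xff, 0x1d, 0xaf, 0x0c]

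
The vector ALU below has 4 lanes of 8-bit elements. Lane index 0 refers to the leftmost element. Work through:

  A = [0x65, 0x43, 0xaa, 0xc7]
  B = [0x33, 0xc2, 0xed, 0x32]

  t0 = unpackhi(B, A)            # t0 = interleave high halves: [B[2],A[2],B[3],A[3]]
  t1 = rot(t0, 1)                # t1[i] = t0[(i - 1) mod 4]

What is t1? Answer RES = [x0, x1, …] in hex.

RES = [0xc7, 0xed, 0xaa, 0x32]

  t0: ed aa 32 c7
  t1: c7 ed aa 32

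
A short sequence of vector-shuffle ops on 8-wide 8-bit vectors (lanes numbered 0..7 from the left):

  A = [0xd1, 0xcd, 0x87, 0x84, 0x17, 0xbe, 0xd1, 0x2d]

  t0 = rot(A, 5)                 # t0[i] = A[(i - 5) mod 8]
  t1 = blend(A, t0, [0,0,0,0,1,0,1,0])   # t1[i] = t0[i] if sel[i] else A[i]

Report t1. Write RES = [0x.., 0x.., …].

RES = [0xd1, 0xcd, 0x87, 0x84, 0x2d, 0xbe, 0xcd, 0x2d]

t0 = [0x84, 0x17, 0xbe, 0xd1, 0x2d, 0xd1, 0xcd, 0x87]
t1 = [0xd1, 0xcd, 0x87, 0x84, 0x2d, 0xbe, 0xcd, 0x2d]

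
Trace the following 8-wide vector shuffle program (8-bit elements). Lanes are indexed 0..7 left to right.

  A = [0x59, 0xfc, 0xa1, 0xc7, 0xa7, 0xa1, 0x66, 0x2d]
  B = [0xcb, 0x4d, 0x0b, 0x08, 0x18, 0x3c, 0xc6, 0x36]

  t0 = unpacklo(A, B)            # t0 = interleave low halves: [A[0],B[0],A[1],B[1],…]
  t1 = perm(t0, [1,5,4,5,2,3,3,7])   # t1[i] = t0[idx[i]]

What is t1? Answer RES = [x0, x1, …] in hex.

  t0: 59 cb fc 4d a1 0b c7 08
  t1: cb 0b a1 0b fc 4d 4d 08

RES = [ 0xcb  0x0b  0xa1  0x0b  0xfc  0x4d  0x4d  0x08 ]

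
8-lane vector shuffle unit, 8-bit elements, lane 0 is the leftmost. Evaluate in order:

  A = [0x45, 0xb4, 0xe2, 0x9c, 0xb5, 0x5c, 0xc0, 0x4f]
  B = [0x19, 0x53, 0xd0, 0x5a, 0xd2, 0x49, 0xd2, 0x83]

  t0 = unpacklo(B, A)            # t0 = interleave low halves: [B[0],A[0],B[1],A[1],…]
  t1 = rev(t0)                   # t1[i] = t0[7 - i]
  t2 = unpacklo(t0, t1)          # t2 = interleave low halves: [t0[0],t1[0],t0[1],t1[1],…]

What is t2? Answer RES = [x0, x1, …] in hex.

t0 = [0x19, 0x45, 0x53, 0xb4, 0xd0, 0xe2, 0x5a, 0x9c]
t1 = [0x9c, 0x5a, 0xe2, 0xd0, 0xb4, 0x53, 0x45, 0x19]
t2 = [0x19, 0x9c, 0x45, 0x5a, 0x53, 0xe2, 0xb4, 0xd0]

RES = [ 0x19  0x9c  0x45  0x5a  0x53  0xe2  0xb4  0xd0 ]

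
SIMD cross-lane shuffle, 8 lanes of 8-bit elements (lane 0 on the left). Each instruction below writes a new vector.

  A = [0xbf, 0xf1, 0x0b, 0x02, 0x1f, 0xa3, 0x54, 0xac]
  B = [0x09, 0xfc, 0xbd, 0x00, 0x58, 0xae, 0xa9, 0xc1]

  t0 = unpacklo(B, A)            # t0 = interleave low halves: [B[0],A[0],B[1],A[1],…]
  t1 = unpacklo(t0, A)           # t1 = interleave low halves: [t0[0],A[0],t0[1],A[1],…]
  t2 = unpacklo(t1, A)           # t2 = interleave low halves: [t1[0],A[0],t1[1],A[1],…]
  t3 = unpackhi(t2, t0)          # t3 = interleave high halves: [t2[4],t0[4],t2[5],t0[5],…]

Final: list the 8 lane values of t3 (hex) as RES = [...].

t0 = [0x09, 0xbf, 0xfc, 0xf1, 0xbd, 0x0b, 0x00, 0x02]
t1 = [0x09, 0xbf, 0xbf, 0xf1, 0xfc, 0x0b, 0xf1, 0x02]
t2 = [0x09, 0xbf, 0xbf, 0xf1, 0xbf, 0x0b, 0xf1, 0x02]
t3 = [0xbf, 0xbd, 0x0b, 0x0b, 0xf1, 0x00, 0x02, 0x02]

RES = [ 0xbf  0xbd  0x0b  0x0b  0xf1  0x00  0x02  0x02 ]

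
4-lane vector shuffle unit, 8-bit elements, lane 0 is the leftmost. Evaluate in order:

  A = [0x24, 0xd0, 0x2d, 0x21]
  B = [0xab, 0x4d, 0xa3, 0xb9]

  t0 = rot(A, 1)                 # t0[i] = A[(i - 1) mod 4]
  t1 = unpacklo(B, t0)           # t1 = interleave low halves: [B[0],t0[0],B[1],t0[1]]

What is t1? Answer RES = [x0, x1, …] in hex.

RES = [0xab, 0x21, 0x4d, 0x24]

t0 = [0x21, 0x24, 0xd0, 0x2d]
t1 = [0xab, 0x21, 0x4d, 0x24]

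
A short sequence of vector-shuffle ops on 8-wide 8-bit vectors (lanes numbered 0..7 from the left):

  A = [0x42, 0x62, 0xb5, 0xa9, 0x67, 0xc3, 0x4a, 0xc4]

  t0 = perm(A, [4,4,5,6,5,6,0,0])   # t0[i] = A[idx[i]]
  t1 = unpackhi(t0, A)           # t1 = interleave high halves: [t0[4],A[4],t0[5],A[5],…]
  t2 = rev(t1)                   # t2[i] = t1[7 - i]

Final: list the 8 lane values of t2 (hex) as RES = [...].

RES = [ 0xc4  0x42  0x4a  0x42  0xc3  0x4a  0x67  0xc3 ]

t0 = [0x67, 0x67, 0xc3, 0x4a, 0xc3, 0x4a, 0x42, 0x42]
t1 = [0xc3, 0x67, 0x4a, 0xc3, 0x42, 0x4a, 0x42, 0xc4]
t2 = [0xc4, 0x42, 0x4a, 0x42, 0xc3, 0x4a, 0x67, 0xc3]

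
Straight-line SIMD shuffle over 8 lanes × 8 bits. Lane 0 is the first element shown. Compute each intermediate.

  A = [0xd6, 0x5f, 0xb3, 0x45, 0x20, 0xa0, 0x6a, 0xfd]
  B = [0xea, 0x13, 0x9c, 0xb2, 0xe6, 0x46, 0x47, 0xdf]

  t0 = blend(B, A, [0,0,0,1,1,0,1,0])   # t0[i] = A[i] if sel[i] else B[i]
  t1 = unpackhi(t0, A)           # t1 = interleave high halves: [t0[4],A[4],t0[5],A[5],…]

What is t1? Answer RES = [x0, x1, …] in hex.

  t0: ea 13 9c 45 20 46 6a df
  t1: 20 20 46 a0 6a 6a df fd

RES = [ 0x20  0x20  0x46  0xa0  0x6a  0x6a  0xdf  0xfd ]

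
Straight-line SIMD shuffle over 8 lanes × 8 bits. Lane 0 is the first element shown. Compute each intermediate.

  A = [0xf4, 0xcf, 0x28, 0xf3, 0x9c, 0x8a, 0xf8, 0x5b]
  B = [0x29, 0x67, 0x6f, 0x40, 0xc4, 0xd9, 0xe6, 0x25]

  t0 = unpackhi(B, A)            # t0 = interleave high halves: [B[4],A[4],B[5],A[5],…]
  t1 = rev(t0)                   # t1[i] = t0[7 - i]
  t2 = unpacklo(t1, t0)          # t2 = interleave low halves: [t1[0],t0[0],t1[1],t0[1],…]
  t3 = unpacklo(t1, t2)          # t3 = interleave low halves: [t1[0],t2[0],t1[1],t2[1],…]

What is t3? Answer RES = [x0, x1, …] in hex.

RES = [0x5b, 0x5b, 0x25, 0xc4, 0xf8, 0x25, 0xe6, 0x9c]

→ t0 |c4|9c|d9|8a|e6|f8|25|5b|
→ t1 |5b|25|f8|e6|8a|d9|9c|c4|
→ t2 |5b|c4|25|9c|f8|d9|e6|8a|
→ t3 |5b|5b|25|c4|f8|25|e6|9c|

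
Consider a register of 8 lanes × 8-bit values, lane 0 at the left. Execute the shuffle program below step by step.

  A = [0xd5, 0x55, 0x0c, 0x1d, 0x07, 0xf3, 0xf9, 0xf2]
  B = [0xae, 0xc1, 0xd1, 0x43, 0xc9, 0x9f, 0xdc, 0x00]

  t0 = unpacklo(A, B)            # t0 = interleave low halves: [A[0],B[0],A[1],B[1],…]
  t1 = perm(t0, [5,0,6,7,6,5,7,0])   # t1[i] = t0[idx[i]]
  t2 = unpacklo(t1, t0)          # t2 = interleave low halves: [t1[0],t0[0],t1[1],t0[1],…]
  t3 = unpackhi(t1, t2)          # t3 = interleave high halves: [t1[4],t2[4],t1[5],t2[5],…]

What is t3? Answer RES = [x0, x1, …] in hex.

RES = [0x1d, 0x1d, 0xd1, 0x55, 0x43, 0x43, 0xd5, 0xc1]

  t0: d5 ae 55 c1 0c d1 1d 43
  t1: d1 d5 1d 43 1d d1 43 d5
  t2: d1 d5 d5 ae 1d 55 43 c1
  t3: 1d 1d d1 55 43 43 d5 c1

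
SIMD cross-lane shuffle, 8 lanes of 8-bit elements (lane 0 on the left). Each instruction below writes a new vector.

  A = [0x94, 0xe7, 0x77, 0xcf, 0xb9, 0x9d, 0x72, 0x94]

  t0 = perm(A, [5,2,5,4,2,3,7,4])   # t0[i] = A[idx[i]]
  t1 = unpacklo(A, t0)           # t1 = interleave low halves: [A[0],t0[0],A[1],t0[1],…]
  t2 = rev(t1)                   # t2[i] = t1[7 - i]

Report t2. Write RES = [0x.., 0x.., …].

RES = [ 0xb9  0xcf  0x9d  0x77  0x77  0xe7  0x9d  0x94 ]

  t0: 9d 77 9d b9 77 cf 94 b9
  t1: 94 9d e7 77 77 9d cf b9
  t2: b9 cf 9d 77 77 e7 9d 94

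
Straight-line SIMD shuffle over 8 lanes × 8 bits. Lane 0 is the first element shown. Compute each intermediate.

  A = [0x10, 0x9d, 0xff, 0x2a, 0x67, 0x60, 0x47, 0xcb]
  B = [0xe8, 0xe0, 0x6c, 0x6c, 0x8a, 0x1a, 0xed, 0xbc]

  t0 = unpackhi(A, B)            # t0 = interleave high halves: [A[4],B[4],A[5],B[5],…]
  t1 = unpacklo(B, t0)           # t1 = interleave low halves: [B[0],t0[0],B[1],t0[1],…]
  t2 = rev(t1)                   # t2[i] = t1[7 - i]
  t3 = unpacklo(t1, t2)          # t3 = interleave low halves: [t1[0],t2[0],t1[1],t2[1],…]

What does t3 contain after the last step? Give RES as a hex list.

RES = [0xe8, 0x1a, 0x67, 0x6c, 0xe0, 0x60, 0x8a, 0x6c]

  t0: 67 8a 60 1a 47 ed cb bc
  t1: e8 67 e0 8a 6c 60 6c 1a
  t2: 1a 6c 60 6c 8a e0 67 e8
  t3: e8 1a 67 6c e0 60 8a 6c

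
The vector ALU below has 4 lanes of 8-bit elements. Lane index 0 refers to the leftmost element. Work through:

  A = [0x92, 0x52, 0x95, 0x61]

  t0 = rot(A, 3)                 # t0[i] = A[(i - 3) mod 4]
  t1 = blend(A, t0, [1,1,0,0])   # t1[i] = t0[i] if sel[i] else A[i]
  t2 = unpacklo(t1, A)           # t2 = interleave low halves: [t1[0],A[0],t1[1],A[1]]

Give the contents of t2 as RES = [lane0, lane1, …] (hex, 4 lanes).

t0 = [0x52, 0x95, 0x61, 0x92]
t1 = [0x52, 0x95, 0x95, 0x61]
t2 = [0x52, 0x92, 0x95, 0x52]

RES = [ 0x52  0x92  0x95  0x52 ]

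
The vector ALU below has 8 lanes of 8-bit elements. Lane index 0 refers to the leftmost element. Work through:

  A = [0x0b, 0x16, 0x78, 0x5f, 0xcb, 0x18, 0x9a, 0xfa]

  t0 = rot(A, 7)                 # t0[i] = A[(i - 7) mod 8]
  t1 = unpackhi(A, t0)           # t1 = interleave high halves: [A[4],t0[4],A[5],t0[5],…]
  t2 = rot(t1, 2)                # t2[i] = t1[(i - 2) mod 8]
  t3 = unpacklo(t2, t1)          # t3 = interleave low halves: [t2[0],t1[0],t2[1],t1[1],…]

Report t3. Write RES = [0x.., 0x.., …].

RES = [0xfa, 0xcb, 0x0b, 0x18, 0xcb, 0x18, 0x18, 0x9a]

→ t0 |16|78|5f|cb|18|9a|fa|0b|
→ t1 |cb|18|18|9a|9a|fa|fa|0b|
→ t2 |fa|0b|cb|18|18|9a|9a|fa|
→ t3 |fa|cb|0b|18|cb|18|18|9a|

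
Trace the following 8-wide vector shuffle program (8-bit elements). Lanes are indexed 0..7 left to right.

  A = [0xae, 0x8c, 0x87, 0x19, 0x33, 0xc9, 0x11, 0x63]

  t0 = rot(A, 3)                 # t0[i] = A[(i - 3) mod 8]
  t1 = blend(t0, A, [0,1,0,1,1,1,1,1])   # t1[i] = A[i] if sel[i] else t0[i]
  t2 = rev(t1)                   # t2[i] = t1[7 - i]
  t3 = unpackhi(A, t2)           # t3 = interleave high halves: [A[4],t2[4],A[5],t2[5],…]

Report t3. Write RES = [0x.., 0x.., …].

RES = [0x33, 0x19, 0xc9, 0x63, 0x11, 0x8c, 0x63, 0xc9]

t0 = [0xc9, 0x11, 0x63, 0xae, 0x8c, 0x87, 0x19, 0x33]
t1 = [0xc9, 0x8c, 0x63, 0x19, 0x33, 0xc9, 0x11, 0x63]
t2 = [0x63, 0x11, 0xc9, 0x33, 0x19, 0x63, 0x8c, 0xc9]
t3 = [0x33, 0x19, 0xc9, 0x63, 0x11, 0x8c, 0x63, 0xc9]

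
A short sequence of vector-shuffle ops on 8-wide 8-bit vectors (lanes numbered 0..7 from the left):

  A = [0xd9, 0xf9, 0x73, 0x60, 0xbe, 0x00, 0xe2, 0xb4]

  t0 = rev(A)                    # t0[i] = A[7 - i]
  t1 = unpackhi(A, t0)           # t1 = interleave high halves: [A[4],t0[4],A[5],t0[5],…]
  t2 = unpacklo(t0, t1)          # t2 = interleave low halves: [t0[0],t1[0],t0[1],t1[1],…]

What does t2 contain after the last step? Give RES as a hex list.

→ t0 |b4|e2|00|be|60|73|f9|d9|
→ t1 |be|60|00|73|e2|f9|b4|d9|
→ t2 |b4|be|e2|60|00|00|be|73|

RES = [0xb4, 0xbe, 0xe2, 0x60, 0x00, 0x00, 0xbe, 0x73]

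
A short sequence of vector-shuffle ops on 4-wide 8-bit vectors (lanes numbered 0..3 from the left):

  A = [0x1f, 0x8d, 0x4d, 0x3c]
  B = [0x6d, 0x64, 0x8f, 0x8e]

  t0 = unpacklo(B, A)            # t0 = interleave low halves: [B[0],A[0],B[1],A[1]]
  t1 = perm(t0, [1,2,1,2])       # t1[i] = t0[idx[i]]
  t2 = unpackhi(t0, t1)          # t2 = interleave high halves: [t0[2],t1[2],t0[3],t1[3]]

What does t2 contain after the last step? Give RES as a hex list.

RES = [ 0x64  0x1f  0x8d  0x64 ]

→ t0 |6d|1f|64|8d|
→ t1 |1f|64|1f|64|
→ t2 |64|1f|8d|64|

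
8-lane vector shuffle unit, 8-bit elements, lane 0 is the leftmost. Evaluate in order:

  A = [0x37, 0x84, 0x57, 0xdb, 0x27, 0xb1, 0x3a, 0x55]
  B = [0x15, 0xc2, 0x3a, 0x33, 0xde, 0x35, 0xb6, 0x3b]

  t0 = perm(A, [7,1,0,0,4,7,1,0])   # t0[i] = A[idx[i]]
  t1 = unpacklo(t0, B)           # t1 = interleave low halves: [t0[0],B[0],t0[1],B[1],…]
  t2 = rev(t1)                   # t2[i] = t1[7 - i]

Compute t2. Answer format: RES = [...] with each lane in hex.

RES = [ 0x33  0x37  0x3a  0x37  0xc2  0x84  0x15  0x55 ]

  t0: 55 84 37 37 27 55 84 37
  t1: 55 15 84 c2 37 3a 37 33
  t2: 33 37 3a 37 c2 84 15 55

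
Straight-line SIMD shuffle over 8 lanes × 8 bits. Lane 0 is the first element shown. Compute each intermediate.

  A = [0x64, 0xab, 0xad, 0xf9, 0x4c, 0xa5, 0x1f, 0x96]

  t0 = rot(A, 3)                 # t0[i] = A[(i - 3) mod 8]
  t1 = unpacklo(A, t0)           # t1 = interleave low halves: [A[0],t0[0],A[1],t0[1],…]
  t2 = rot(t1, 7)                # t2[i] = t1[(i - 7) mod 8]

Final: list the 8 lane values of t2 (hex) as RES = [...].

RES = [ 0xa5  0xab  0x1f  0xad  0x96  0xf9  0x64  0x64 ]

→ t0 |a5|1f|96|64|ab|ad|f9|4c|
→ t1 |64|a5|ab|1f|ad|96|f9|64|
→ t2 |a5|ab|1f|ad|96|f9|64|64|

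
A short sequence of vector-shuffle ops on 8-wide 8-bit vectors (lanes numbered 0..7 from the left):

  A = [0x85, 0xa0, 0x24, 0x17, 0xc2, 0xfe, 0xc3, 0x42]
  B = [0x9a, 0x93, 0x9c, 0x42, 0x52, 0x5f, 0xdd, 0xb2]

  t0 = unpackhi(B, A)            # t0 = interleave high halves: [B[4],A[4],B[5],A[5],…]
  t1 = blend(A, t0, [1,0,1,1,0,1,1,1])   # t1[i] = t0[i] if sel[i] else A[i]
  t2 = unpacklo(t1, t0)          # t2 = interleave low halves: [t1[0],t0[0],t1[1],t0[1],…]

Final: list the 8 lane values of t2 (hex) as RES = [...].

RES = [ 0x52  0x52  0xa0  0xc2  0x5f  0x5f  0xfe  0xfe ]

→ t0 |52|c2|5f|fe|dd|c3|b2|42|
→ t1 |52|a0|5f|fe|c2|c3|b2|42|
→ t2 |52|52|a0|c2|5f|5f|fe|fe|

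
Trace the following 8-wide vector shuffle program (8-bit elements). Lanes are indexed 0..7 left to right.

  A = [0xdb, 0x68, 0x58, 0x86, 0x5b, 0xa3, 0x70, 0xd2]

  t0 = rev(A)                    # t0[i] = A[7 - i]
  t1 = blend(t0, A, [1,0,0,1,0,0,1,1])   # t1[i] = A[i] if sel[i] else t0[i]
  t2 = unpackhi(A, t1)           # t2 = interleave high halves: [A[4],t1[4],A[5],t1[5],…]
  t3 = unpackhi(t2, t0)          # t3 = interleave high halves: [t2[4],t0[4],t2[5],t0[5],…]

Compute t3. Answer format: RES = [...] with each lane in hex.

RES = [0x70, 0x86, 0x70, 0x58, 0xd2, 0x68, 0xd2, 0xdb]

t0 = [0xd2, 0x70, 0xa3, 0x5b, 0x86, 0x58, 0x68, 0xdb]
t1 = [0xdb, 0x70, 0xa3, 0x86, 0x86, 0x58, 0x70, 0xd2]
t2 = [0x5b, 0x86, 0xa3, 0x58, 0x70, 0x70, 0xd2, 0xd2]
t3 = [0x70, 0x86, 0x70, 0x58, 0xd2, 0x68, 0xd2, 0xdb]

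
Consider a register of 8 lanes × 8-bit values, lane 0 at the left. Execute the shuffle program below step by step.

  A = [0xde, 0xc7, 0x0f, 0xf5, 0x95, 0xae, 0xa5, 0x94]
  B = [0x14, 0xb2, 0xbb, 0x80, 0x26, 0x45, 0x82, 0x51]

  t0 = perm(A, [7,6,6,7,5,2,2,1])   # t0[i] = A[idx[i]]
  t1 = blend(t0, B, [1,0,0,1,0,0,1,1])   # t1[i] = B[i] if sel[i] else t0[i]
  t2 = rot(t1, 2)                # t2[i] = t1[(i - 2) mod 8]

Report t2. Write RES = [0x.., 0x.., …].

RES = [ 0x82  0x51  0x14  0xa5  0xa5  0x80  0xae  0x0f ]

t0 = [0x94, 0xa5, 0xa5, 0x94, 0xae, 0x0f, 0x0f, 0xc7]
t1 = [0x14, 0xa5, 0xa5, 0x80, 0xae, 0x0f, 0x82, 0x51]
t2 = [0x82, 0x51, 0x14, 0xa5, 0xa5, 0x80, 0xae, 0x0f]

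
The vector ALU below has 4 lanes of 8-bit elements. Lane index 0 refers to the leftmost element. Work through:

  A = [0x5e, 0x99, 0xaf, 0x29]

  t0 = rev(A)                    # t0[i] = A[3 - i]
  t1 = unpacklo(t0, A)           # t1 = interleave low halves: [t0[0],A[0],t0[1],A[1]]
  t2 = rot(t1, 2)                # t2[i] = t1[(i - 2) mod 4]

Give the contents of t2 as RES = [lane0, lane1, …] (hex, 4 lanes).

RES = [ 0xaf  0x99  0x29  0x5e ]

  t0: 29 af 99 5e
  t1: 29 5e af 99
  t2: af 99 29 5e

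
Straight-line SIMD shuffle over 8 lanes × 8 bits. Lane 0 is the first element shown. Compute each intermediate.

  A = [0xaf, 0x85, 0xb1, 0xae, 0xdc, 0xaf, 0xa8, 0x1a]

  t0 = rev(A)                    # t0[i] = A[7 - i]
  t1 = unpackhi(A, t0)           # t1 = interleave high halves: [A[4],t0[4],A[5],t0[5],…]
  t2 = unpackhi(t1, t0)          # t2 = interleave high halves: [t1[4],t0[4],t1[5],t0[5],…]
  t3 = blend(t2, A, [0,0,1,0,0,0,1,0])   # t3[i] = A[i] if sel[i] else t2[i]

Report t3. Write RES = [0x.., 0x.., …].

RES = [ 0xa8  0xae  0xb1  0xb1  0x1a  0x85  0xa8  0xaf ]

  t0: 1a a8 af dc ae b1 85 af
  t1: dc ae af b1 a8 85 1a af
  t2: a8 ae 85 b1 1a 85 af af
  t3: a8 ae b1 b1 1a 85 a8 af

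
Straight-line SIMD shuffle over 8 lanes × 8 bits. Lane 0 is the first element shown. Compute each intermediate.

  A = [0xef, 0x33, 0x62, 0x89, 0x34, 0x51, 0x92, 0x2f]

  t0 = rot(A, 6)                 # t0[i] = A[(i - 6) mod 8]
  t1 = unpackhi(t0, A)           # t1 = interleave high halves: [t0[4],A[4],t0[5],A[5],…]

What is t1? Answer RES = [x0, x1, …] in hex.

RES = [ 0x92  0x34  0x2f  0x51  0xef  0x92  0x33  0x2f ]

t0 = [0x62, 0x89, 0x34, 0x51, 0x92, 0x2f, 0xef, 0x33]
t1 = [0x92, 0x34, 0x2f, 0x51, 0xef, 0x92, 0x33, 0x2f]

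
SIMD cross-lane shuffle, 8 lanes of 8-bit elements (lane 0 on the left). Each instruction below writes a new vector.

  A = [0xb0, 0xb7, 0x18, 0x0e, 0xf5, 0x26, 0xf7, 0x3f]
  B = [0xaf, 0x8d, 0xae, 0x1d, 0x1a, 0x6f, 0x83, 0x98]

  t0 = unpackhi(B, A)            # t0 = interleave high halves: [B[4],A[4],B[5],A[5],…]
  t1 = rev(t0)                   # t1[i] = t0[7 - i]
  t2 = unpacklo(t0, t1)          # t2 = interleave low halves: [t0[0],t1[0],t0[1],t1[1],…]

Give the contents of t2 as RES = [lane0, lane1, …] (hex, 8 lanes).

  t0: 1a f5 6f 26 83 f7 98 3f
  t1: 3f 98 f7 83 26 6f f5 1a
  t2: 1a 3f f5 98 6f f7 26 83

RES = [0x1a, 0x3f, 0xf5, 0x98, 0x6f, 0xf7, 0x26, 0x83]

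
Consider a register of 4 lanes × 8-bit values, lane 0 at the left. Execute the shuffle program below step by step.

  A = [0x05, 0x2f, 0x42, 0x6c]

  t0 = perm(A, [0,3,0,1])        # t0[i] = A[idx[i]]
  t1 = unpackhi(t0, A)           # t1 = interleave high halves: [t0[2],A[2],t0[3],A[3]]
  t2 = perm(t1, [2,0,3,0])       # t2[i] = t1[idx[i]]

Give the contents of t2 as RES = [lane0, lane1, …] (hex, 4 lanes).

RES = [0x2f, 0x05, 0x6c, 0x05]

t0 = [0x05, 0x6c, 0x05, 0x2f]
t1 = [0x05, 0x42, 0x2f, 0x6c]
t2 = [0x2f, 0x05, 0x6c, 0x05]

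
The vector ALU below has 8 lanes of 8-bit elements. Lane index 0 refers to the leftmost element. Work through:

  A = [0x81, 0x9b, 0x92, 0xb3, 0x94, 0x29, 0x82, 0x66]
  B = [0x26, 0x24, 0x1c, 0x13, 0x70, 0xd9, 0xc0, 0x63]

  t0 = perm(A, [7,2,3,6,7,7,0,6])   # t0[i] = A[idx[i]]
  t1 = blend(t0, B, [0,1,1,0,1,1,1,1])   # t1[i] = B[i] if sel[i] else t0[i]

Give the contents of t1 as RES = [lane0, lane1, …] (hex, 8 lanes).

RES = [0x66, 0x24, 0x1c, 0x82, 0x70, 0xd9, 0xc0, 0x63]

→ t0 |66|92|b3|82|66|66|81|82|
→ t1 |66|24|1c|82|70|d9|c0|63|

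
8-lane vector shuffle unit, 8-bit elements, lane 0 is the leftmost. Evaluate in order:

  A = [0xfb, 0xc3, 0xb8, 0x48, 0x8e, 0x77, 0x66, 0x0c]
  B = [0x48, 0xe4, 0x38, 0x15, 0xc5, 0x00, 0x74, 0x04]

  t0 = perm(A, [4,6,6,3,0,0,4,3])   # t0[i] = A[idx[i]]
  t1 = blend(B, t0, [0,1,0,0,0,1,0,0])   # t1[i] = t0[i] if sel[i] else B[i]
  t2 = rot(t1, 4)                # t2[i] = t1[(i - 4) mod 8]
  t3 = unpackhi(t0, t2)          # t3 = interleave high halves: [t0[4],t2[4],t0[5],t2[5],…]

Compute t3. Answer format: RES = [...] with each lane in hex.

RES = [ 0xfb  0x48  0xfb  0x66  0x8e  0x38  0x48  0x15 ]

t0 = [0x8e, 0x66, 0x66, 0x48, 0xfb, 0xfb, 0x8e, 0x48]
t1 = [0x48, 0x66, 0x38, 0x15, 0xc5, 0xfb, 0x74, 0x04]
t2 = [0xc5, 0xfb, 0x74, 0x04, 0x48, 0x66, 0x38, 0x15]
t3 = [0xfb, 0x48, 0xfb, 0x66, 0x8e, 0x38, 0x48, 0x15]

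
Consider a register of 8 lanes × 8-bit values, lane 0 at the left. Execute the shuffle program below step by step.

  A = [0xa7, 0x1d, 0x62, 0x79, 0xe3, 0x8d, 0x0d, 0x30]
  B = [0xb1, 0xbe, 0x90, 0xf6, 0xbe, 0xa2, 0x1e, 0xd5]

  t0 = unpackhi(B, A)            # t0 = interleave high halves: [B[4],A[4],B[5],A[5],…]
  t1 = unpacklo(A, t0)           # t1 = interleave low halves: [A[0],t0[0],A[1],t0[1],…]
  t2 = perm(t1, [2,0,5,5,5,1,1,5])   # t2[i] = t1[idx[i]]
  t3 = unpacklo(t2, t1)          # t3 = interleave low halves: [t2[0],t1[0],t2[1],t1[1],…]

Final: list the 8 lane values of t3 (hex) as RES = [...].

RES = [ 0x1d  0xa7  0xa7  0xbe  0xa2  0x1d  0xa2  0xe3 ]

→ t0 |be|e3|a2|8d|1e|0d|d5|30|
→ t1 |a7|be|1d|e3|62|a2|79|8d|
→ t2 |1d|a7|a2|a2|a2|be|be|a2|
→ t3 |1d|a7|a7|be|a2|1d|a2|e3|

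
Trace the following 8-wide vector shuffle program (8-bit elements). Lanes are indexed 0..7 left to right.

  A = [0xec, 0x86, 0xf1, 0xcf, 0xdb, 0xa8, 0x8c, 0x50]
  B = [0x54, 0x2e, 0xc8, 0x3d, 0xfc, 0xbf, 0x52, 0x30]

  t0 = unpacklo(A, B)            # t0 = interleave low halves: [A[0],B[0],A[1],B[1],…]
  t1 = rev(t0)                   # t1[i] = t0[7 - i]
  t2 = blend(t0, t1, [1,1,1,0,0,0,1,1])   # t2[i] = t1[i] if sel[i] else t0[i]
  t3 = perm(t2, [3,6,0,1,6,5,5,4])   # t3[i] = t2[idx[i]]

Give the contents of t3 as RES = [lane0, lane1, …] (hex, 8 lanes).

RES = [0x2e, 0x54, 0x3d, 0xcf, 0x54, 0xc8, 0xc8, 0xf1]

→ t0 |ec|54|86|2e|f1|c8|cf|3d|
→ t1 |3d|cf|c8|f1|2e|86|54|ec|
→ t2 |3d|cf|c8|2e|f1|c8|54|ec|
→ t3 |2e|54|3d|cf|54|c8|c8|f1|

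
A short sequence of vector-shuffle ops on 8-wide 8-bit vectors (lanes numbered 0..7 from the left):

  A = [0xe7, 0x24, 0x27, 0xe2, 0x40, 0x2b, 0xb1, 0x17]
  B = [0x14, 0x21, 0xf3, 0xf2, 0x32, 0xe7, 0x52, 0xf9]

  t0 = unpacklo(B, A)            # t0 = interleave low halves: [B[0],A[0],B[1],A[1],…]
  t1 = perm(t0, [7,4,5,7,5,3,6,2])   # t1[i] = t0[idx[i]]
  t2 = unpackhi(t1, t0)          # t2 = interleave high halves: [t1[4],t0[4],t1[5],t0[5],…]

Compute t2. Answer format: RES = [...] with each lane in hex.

RES = [0x27, 0xf3, 0x24, 0x27, 0xf2, 0xf2, 0x21, 0xe2]

→ t0 |14|e7|21|24|f3|27|f2|e2|
→ t1 |e2|f3|27|e2|27|24|f2|21|
→ t2 |27|f3|24|27|f2|f2|21|e2|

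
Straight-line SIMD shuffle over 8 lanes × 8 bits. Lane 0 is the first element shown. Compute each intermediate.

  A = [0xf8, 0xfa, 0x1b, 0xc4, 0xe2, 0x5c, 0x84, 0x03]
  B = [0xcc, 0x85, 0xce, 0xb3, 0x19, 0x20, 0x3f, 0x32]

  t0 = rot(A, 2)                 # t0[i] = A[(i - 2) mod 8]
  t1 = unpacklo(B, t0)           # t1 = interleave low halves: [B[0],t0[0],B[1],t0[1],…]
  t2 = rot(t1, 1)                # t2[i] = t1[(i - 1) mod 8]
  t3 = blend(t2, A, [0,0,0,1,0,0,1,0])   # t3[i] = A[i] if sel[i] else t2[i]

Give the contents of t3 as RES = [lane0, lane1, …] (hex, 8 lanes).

t0 = [0x84, 0x03, 0xf8, 0xfa, 0x1b, 0xc4, 0xe2, 0x5c]
t1 = [0xcc, 0x84, 0x85, 0x03, 0xce, 0xf8, 0xb3, 0xfa]
t2 = [0xfa, 0xcc, 0x84, 0x85, 0x03, 0xce, 0xf8, 0xb3]
t3 = [0xfa, 0xcc, 0x84, 0xc4, 0x03, 0xce, 0x84, 0xb3]

RES = [ 0xfa  0xcc  0x84  0xc4  0x03  0xce  0x84  0xb3 ]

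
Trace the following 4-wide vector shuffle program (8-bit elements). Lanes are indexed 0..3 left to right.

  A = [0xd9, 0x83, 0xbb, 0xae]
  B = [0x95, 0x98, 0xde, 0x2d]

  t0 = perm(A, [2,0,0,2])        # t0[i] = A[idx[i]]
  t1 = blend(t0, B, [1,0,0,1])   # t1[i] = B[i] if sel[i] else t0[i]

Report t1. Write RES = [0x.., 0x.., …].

RES = [ 0x95  0xd9  0xd9  0x2d ]

→ t0 |bb|d9|d9|bb|
→ t1 |95|d9|d9|2d|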